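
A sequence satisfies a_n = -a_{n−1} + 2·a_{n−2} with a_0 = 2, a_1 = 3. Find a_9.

173

With companion matrix A = [[-1, 2], [1, 0]], [a_n, a_{n−1}]ᵀ = A·[a_{n−1}, a_{n−2}]ᵀ, so [a_9, a_8]ᵀ = A⁸·[a_1, a_0]ᵀ.
A⁸ = [[171, -170], [-85, 86]], giving [a_9, a_8]ᵀ = [[173], [-83]].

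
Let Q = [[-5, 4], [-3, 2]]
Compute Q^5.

[[-125, 124], [-93, 92]]

tr Q = -3 and det Q = 2, so the characteristic polynomial is λ² − (-3)λ + (2) with roots -1 and -2.
Eigenvectors give P = [[-1, -4], [-1, -3]] with P⁻¹ = [[3, -4], [-1, 1]], and Q = P·diag(-1, -2)·P⁻¹.
Then Q^5 = P·diag(-1, -32)·P⁻¹ = [[1, 128], [1, 96]] · [[3, -4], [-1, 1]] = [[-125, 124], [-93, 92]].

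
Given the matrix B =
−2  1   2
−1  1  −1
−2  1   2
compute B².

[[−1, 1, −1], [3, −1, −5], [−1, 1, −1]]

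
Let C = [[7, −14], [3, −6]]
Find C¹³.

[[7, −14], [3, −6]]

C² = C (a projection; rank 1, trace 1), so C¹³ = C.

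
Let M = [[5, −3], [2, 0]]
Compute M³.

tr M = 5 and det M = 6, so the characteristic polynomial is λ² − (5)λ + (6) with roots 2 and 3.
Eigenvectors give P = [[1, −3], [1, −2]] with P⁻¹ = [[−2, 3], [−1, 1]], and M = P·diag(2, 3)·P⁻¹.
Then M³ = P·diag(8, 27)·P⁻¹ = [[8, −81], [8, −54]] · [[−2, 3], [−1, 1]] = [[65, −57], [38, −30]].

[[65, −57], [38, −30]]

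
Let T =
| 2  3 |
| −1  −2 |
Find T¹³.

[[2, 3], [−1, −2]]

T² = I (check: tr T = 0 and det T = −1), so T¹³ = T since 13 is odd.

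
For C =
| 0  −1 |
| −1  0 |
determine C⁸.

[[1, 0], [0, 1]]

C² = I (check: tr C = 0 and det C = −1), so C⁸ = I since 8 is even.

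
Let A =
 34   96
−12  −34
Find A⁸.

tr A = 0 and det A = −4, so the characteristic polynomial is λ² − (0)λ + (−4) with roots 2 and −2.
Eigenvectors give P = [[−3, −8], [1, 3]] with P⁻¹ = [[−3, −8], [1, 3]], and A = P·diag(2, −2)·P⁻¹.
Then A⁸ = P·diag(256, 256)·P⁻¹ = [[−768, −2048], [256, 768]] · [[−3, −8], [1, 3]] = [[256, 0], [0, 256]].

[[256, 0], [0, 256]]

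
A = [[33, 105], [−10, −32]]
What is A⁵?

[[1893, 5775], [−550, −1682]]

tr A = 1 and det A = −6, so the characteristic polynomial is λ² − (1)λ + (−6) with roots −2 and 3.
Eigenvectors give P = [[−3, 7], [1, −2]] with P⁻¹ = [[2, 7], [1, 3]], and A = P·diag(−2, 3)·P⁻¹.
Then A⁵ = P·diag(−32, 243)·P⁻¹ = [[96, 1701], [−32, −486]] · [[2, 7], [1, 3]] = [[1893, 5775], [−550, −1682]].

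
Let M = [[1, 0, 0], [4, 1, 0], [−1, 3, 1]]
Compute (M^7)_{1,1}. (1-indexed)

1

M = I + N where N = [[0, 0, 0], [4, 0, 0], [−1, 3, 0]] is strictly lower-triangular, so N^3 = 0.
(I + N)^7 = I + 7·N + 21·N^2 = [[1, 0, 0], [28, 1, 0], [245, 21, 1]].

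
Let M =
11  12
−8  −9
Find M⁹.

[[59051, 59052], [−39368, −39369]]

tr M = 2 and det M = −3, so the characteristic polynomial is λ² − (2)λ + (−3) with roots −1 and 3.
Eigenvectors give P = [[−1, 3], [1, −2]] with P⁻¹ = [[2, 3], [1, 1]], and M = P·diag(−1, 3)·P⁻¹.
Then M⁹ = P·diag(−1, 19683)·P⁻¹ = [[1, 59049], [−1, −39366]] · [[2, 3], [1, 1]] = [[59051, 59052], [−39368, −39369]].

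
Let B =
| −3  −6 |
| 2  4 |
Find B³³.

[[−3, −6], [2, 4]]

B² = B (a projection; rank 1, trace 1), so B³³ = B.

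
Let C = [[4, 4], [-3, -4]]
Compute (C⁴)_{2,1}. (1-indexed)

0

C² = [[4, 0], [0, 4]]
C³ = [[16, 16], [-12, -16]]
C⁴ = [[16, 0], [0, 16]]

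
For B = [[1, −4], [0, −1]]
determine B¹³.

B² = I (check: tr B = 0 and det B = −1), so B¹³ = B since 13 is odd.

[[1, −4], [0, −1]]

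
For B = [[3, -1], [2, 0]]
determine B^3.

[[15, -7], [14, -6]]

tr B = 3 and det B = 2, so the characteristic polynomial is λ² − (3)λ + (2) with roots 2 and 1.
Eigenvectors give P = [[1, -1], [1, -2]] with P⁻¹ = [[2, -1], [1, -1]], and B = P·diag(2, 1)·P⁻¹.
Then B^3 = P·diag(8, 1)·P⁻¹ = [[8, -1], [8, -2]] · [[2, -1], [1, -1]] = [[15, -7], [14, -6]].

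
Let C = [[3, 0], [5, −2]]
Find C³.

[[27, 0], [35, −8]]

tr C = 1 and det C = −6, so the characteristic polynomial is λ² − (1)λ + (−6) with roots −2 and 3.
Eigenvectors give P = [[0, 1], [−1, 1]] with P⁻¹ = [[1, −1], [1, 0]], and C = P·diag(−2, 3)·P⁻¹.
Then C³ = P·diag(−8, 27)·P⁻¹ = [[0, 27], [8, 27]] · [[1, −1], [1, 0]] = [[27, 0], [35, −8]].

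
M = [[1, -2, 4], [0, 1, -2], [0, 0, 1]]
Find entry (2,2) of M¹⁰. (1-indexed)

M = I + N where N = [[0, -2, 4], [0, 0, -2], [0, 0, 0]] is strictly upper-triangular, so N³ = 0.
(I + N)¹⁰ = I + 10·N + 45·N² = [[1, -20, 220], [0, 1, -20], [0, 0, 1]].

1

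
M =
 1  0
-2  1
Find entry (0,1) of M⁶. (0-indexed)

0

M = I + N where N = [[0, 0], [-2, 0]] is strictly lower-triangular, so N² = 0.
(I + N)⁶ = I + 6·N = [[1, 0], [-12, 1]].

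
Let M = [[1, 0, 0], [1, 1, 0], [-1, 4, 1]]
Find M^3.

[[1, 0, 0], [3, 1, 0], [9, 12, 1]]

M = I + N where N = [[0, 0, 0], [1, 0, 0], [-1, 4, 0]] is strictly lower-triangular, so N^3 = 0.
(I + N)^3 = I + 3·N + 3·N^2 = [[1, 0, 0], [3, 1, 0], [9, 12, 1]].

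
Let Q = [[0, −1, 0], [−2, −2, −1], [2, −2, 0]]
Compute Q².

[[2, 2, 1], [2, 8, 2], [4, 2, 2]]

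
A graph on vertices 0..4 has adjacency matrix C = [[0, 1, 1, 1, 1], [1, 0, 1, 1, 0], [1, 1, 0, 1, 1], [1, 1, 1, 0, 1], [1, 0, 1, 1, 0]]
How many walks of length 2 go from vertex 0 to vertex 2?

3

The number of length-2 walks from vertex 0 to vertex 2 is entry (0,2) of C², where C is the adjacency matrix.
C² = [[4, 2, 3, 3, 2], [2, 3, 2, 2, 3], [3, 2, 4, 3, 2], [3, 2, 3, 4, 2], [2, 3, 2, 2, 3]]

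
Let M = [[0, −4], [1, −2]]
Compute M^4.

[[0, −32], [8, −16]]

M^2 = [[−4, 8], [−2, 0]]
M^3 = [[8, 0], [0, 8]]
M^4 = [[0, −32], [8, −16]]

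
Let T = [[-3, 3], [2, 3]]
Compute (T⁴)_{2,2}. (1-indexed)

225

T² = [[15, 0], [0, 15]]
T³ = [[-45, 45], [30, 45]]
T⁴ = [[225, 0], [0, 225]]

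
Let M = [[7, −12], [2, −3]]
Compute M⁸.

[[19681, −39360], [6560, −13119]]

tr M = 4 and det M = 3, so the characteristic polynomial is λ² − (4)λ + (3) with roots 3 and 1.
Eigenvectors give P = [[3, 2], [1, 1]] with P⁻¹ = [[1, −2], [−1, 3]], and M = P·diag(3, 1)·P⁻¹.
Then M⁸ = P·diag(6561, 1)·P⁻¹ = [[19683, 2], [6561, 1]] · [[1, −2], [−1, 3]] = [[19681, −39360], [6560, −13119]].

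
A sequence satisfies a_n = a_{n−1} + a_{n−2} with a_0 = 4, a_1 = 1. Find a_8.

With companion matrix C = [[1, 1], [1, 0]], [a_n, a_{n−1}]ᵀ = C·[a_{n−1}, a_{n−2}]ᵀ, so [a_8, a_7]ᵀ = C⁷·[a_1, a_0]ᵀ.
C⁷ = [[21, 13], [13, 8]], giving [a_8, a_7]ᵀ = [[73], [45]].

73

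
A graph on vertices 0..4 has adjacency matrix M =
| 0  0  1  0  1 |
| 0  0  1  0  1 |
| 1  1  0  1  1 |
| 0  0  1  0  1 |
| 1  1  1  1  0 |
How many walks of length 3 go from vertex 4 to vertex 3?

7

The number of length-3 walks from vertex 4 to vertex 3 is entry (4,3) of M³, where M is the adjacency matrix.
M² = [[2, 2, 1, 2, 1], [2, 2, 1, 2, 1], [1, 1, 4, 1, 3], [2, 2, 1, 2, 1], [1, 1, 3, 1, 4]]
M³ = [[2, 2, 7, 2, 7], [2, 2, 7, 2, 7], [7, 7, 6, 7, 7], [2, 2, 7, 2, 7], [7, 7, 7, 7, 6]]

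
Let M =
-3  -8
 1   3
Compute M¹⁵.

[[-3, -8], [1, 3]]

M² = I (check: tr M = 0 and det M = -1), so M¹⁵ = M since 15 is odd.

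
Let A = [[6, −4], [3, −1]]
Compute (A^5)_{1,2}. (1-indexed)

−844

tr A = 5 and det A = 6, so the characteristic polynomial is λ² − (5)λ + (6) with roots 3 and 2.
Eigenvectors give P = [[−4, 1], [−3, 1]] with P⁻¹ = [[−1, 1], [−3, 4]], and A = P·diag(3, 2)·P⁻¹.
Then A^5 = P·diag(243, 32)·P⁻¹ = [[−972, 32], [−729, 32]] · [[−1, 1], [−3, 4]] = [[876, −844], [633, −601]].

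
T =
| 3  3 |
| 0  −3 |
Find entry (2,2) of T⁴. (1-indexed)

81

T² = [[9, 0], [0, 9]]
T³ = [[27, 27], [0, −27]]
T⁴ = [[81, 0], [0, 81]]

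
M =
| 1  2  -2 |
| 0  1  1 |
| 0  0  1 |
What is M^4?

M = I + N where N = [[0, 2, -2], [0, 0, 1], [0, 0, 0]] is strictly upper-triangular, so N^3 = 0.
(I + N)^4 = I + 4·N + 6·N^2 = [[1, 8, 4], [0, 1, 4], [0, 0, 1]].

[[1, 8, 4], [0, 1, 4], [0, 0, 1]]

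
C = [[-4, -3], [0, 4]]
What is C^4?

C^2 = [[16, 0], [0, 16]]
C^3 = [[-64, -48], [0, 64]]
C^4 = [[256, 0], [0, 256]]

[[256, 0], [0, 256]]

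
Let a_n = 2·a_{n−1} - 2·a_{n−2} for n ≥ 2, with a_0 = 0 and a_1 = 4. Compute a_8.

With companion matrix T = [[2, -2], [1, 0]], [a_n, a_{n−1}]ᵀ = T·[a_{n−1}, a_{n−2}]ᵀ, so [a_8, a_7]ᵀ = T⁷·[a_1, a_0]ᵀ.
T⁷ = [[0, 16], [-8, 16]], giving [a_8, a_7]ᵀ = [[0], [-32]].

0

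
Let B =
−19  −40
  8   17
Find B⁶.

[[3641, 7280], [−1456, −2911]]

tr B = −2 and det B = −3, so the characteristic polynomial is λ² − (−2)λ + (−3) with roots 1 and −3.
Eigenvectors give P = [[−2, 5], [1, −2]] with P⁻¹ = [[2, 5], [1, 2]], and B = P·diag(1, −3)·P⁻¹.
Then B⁶ = P·diag(1, 729)·P⁻¹ = [[−2, 3645], [1, −1458]] · [[2, 5], [1, 2]] = [[3641, 7280], [−1456, −2911]].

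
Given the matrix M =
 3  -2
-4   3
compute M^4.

[[577, -408], [-816, 577]]

M^2 = [[17, -12], [-24, 17]]
M^3 = [[99, -70], [-140, 99]]
M^4 = [[577, -408], [-816, 577]]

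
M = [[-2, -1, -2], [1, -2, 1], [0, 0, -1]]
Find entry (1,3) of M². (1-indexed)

5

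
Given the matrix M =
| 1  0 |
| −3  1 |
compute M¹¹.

[[1, 0], [−33, 1]]

M = I + N where N = [[0, 0], [−3, 0]] is strictly lower-triangular, so N² = 0.
(I + N)¹¹ = I + 11·N = [[1, 0], [−33, 1]].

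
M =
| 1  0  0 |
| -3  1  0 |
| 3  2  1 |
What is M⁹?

M = I + N where N = [[0, 0, 0], [-3, 0, 0], [3, 2, 0]] is strictly lower-triangular, so N³ = 0.
(I + N)⁹ = I + 9·N + 36·N² = [[1, 0, 0], [-27, 1, 0], [-189, 18, 1]].

[[1, 0, 0], [-27, 1, 0], [-189, 18, 1]]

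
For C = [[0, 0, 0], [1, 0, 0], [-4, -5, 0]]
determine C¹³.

C is strictly triangular, hence nilpotent: C³ = 0, so C¹³ = 0.

[[0, 0, 0], [0, 0, 0], [0, 0, 0]]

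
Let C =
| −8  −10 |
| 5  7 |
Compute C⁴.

tr C = −1 and det C = −6, so the characteristic polynomial is λ² − (−1)λ + (−6) with roots −3 and 2.
Eigenvectors give P = [[2, −1], [−1, 1]] with P⁻¹ = [[1, 1], [1, 2]], and C = P·diag(−3, 2)·P⁻¹.
Then C⁴ = P·diag(81, 16)·P⁻¹ = [[162, −16], [−81, 16]] · [[1, 1], [1, 2]] = [[146, 130], [−65, −49]].

[[146, 130], [−65, −49]]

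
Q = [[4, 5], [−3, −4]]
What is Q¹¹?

Q² = I (check: tr Q = 0 and det Q = −1), so Q¹¹ = Q since 11 is odd.

[[4, 5], [−3, −4]]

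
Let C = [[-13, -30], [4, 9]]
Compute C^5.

tr C = -4 and det C = 3, so the characteristic polynomial is λ² − (-4)λ + (3) with roots -3 and -1.
Eigenvectors give P = [[3, 5], [-1, -2]] with P⁻¹ = [[2, 5], [-1, -3]], and C = P·diag(-3, -1)·P⁻¹.
Then C^5 = P·diag(-243, -1)·P⁻¹ = [[-729, -5], [243, 2]] · [[2, 5], [-1, -3]] = [[-1453, -3630], [484, 1209]].

[[-1453, -3630], [484, 1209]]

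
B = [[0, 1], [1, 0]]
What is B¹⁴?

B² = I (check: tr B = 0 and det B = -1), so B¹⁴ = I since 14 is even.

[[1, 0], [0, 1]]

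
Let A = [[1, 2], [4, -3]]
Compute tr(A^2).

26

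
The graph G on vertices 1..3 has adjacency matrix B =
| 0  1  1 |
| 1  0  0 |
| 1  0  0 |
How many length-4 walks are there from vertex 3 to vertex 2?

The number of length-4 walks from vertex 3 to vertex 2 is entry (3,2) of B⁴, where B is the adjacency matrix.
B² = [[2, 0, 0], [0, 1, 1], [0, 1, 1]]
B³ = [[0, 2, 2], [2, 0, 0], [2, 0, 0]]
B⁴ = [[4, 0, 0], [0, 2, 2], [0, 2, 2]]

2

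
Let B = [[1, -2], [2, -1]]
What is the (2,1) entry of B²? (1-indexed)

0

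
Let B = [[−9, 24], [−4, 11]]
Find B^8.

tr B = 2 and det B = −3, so the characteristic polynomial is λ² − (2)λ + (−3) with roots −1 and 3.
Eigenvectors give P = [[3, −2], [1, −1]] with P⁻¹ = [[1, −2], [1, −3]], and B = P·diag(−1, 3)·P⁻¹.
Then B^8 = P·diag(1, 6561)·P⁻¹ = [[3, −13122], [1, −6561]] · [[1, −2], [1, −3]] = [[−13119, 39360], [−6560, 19681]].

[[−13119, 39360], [−6560, 19681]]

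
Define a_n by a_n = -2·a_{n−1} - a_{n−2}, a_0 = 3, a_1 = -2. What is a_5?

With companion matrix C = [[-2, -1], [1, 0]], [a_n, a_{n−1}]ᵀ = C·[a_{n−1}, a_{n−2}]ᵀ, so [a_5, a_4]ᵀ = C⁴·[a_1, a_0]ᵀ.
C⁴ = [[5, 4], [-4, -3]], giving [a_5, a_4]ᵀ = [[2], [-1]].

2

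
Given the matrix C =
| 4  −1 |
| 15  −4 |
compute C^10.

C² = I (check: tr C = 0 and det C = −1), so C^10 = I since 10 is even.

[[1, 0], [0, 1]]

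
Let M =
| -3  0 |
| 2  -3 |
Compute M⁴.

[[81, 0], [-216, 81]]

M² = [[9, 0], [-12, 9]]
M³ = [[-27, 0], [54, -27]]
M⁴ = [[81, 0], [-216, 81]]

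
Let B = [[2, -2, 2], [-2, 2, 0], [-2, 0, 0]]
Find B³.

[[16, -24, 8], [-24, 32, -16], [-8, 16, -8]]

B² = [[4, -8, 4], [-8, 8, -4], [-4, 4, -4]]
B³ = [[16, -24, 8], [-24, 32, -16], [-8, 16, -8]]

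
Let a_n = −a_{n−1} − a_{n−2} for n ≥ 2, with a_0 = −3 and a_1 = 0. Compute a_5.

With companion matrix B = [[−1, −1], [1, 0]], [a_n, a_{n−1}]ᵀ = B·[a_{n−1}, a_{n−2}]ᵀ, so [a_5, a_4]ᵀ = B^4·[a_1, a_0]ᵀ.
B^4 = [[−1, −1], [1, 0]], giving [a_5, a_4]ᵀ = [[3], [0]].

3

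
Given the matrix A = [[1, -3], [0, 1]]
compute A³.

A = I + N where N = [[0, -3], [0, 0]] is strictly upper-triangular, so N² = 0.
(I + N)³ = I + 3·N = [[1, -9], [0, 1]].

[[1, -9], [0, 1]]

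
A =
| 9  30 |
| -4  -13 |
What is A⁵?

[[1209, 3630], [-484, -1453]]

tr A = -4 and det A = 3, so the characteristic polynomial is λ² − (-4)λ + (3) with roots -1 and -3.
Eigenvectors give P = [[-3, -5], [1, 2]] with P⁻¹ = [[-2, -5], [1, 3]], and A = P·diag(-1, -3)·P⁻¹.
Then A⁵ = P·diag(-1, -243)·P⁻¹ = [[3, 1215], [-1, -486]] · [[-2, -5], [1, 3]] = [[1209, 3630], [-484, -1453]].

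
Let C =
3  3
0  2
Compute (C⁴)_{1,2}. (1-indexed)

C² = [[9, 15], [0, 4]]
C³ = [[27, 57], [0, 8]]
C⁴ = [[81, 195], [0, 16]]

195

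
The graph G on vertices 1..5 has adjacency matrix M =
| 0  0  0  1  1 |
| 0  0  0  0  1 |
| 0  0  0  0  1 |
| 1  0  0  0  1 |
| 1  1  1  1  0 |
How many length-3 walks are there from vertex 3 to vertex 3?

0

The number of length-3 walks from vertex 3 to vertex 3 is entry (3,3) of M^3, where M is the adjacency matrix.
M^2 = [[2, 1, 1, 1, 1], [1, 1, 1, 1, 0], [1, 1, 1, 1, 0], [1, 1, 1, 2, 1], [1, 0, 0, 1, 4]]
M^3 = [[2, 1, 1, 3, 5], [1, 0, 0, 1, 4], [1, 0, 0, 1, 4], [3, 1, 1, 2, 5], [5, 4, 4, 5, 2]]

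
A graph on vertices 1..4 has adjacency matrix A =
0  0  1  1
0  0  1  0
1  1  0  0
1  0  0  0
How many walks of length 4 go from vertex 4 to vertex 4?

2

The number of length-4 walks from vertex 4 to vertex 4 is entry (4,4) of A⁴, where A is the adjacency matrix.
A² = [[2, 1, 0, 0], [1, 1, 0, 0], [0, 0, 2, 1], [0, 0, 1, 1]]
A³ = [[0, 0, 3, 2], [0, 0, 2, 1], [3, 2, 0, 0], [2, 1, 0, 0]]
A⁴ = [[5, 3, 0, 0], [3, 2, 0, 0], [0, 0, 5, 3], [0, 0, 3, 2]]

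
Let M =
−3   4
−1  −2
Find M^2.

[[5, −20], [5, 0]]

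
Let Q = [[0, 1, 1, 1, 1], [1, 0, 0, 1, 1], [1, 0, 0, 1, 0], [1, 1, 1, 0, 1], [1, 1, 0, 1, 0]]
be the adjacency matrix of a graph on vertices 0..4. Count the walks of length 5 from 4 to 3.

93

The number of length-5 walks from vertex 4 to vertex 3 is entry (4,3) of Q^5, where Q is the adjacency matrix.
Q^2 = [[4, 2, 1, 3, 2], [2, 3, 2, 2, 2], [1, 2, 2, 1, 2], [3, 2, 1, 4, 2], [2, 2, 2, 2, 3]]
Q^3 = [[8, 9, 7, 9, 9], [9, 6, 4, 9, 7], [7, 4, 2, 7, 4], [9, 9, 7, 8, 9], [9, 7, 4, 9, 6]]
Q^4 = [[34, 26, 17, 33, 26], [26, 25, 18, 26, 24], [17, 18, 14, 17, 18], [33, 26, 17, 34, 26], [26, 24, 18, 26, 25]]
Q^5 = [[102, 93, 67, 103, 93], [93, 76, 52, 93, 77], [67, 52, 34, 67, 52], [103, 93, 67, 102, 93], [93, 77, 52, 93, 76]]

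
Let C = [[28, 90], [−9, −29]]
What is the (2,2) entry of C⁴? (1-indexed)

151

tr C = −1 and det C = −2, so the characteristic polynomial is λ² − (−1)λ + (−2) with roots 1 and −2.
Eigenvectors give P = [[10, −3], [−3, 1]] with P⁻¹ = [[1, 3], [3, 10]], and C = P·diag(1, −2)·P⁻¹.
Then C⁴ = P·diag(1, 16)·P⁻¹ = [[10, −48], [−3, 16]] · [[1, 3], [3, 10]] = [[−134, −450], [45, 151]].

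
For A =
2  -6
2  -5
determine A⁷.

tr A = -3 and det A = 2, so the characteristic polynomial is λ² − (-3)λ + (2) with roots -1 and -2.
Eigenvectors give P = [[-2, 3], [-1, 2]] with P⁻¹ = [[-2, 3], [-1, 2]], and A = P·diag(-1, -2)·P⁻¹.
Then A⁷ = P·diag(-1, -128)·P⁻¹ = [[2, -384], [1, -256]] · [[-2, 3], [-1, 2]] = [[380, -762], [254, -509]].

[[380, -762], [254, -509]]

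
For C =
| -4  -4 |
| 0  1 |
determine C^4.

C^2 = [[16, 12], [0, 1]]
C^3 = [[-64, -52], [0, 1]]
C^4 = [[256, 204], [0, 1]]

[[256, 204], [0, 1]]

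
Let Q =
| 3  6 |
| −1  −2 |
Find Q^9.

[[3, 6], [−1, −2]]

Q² = Q (a projection; rank 1, trace 1), so Q^9 = Q.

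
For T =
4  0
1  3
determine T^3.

[[64, 0], [37, 27]]

T^2 = [[16, 0], [7, 9]]
T^3 = [[64, 0], [37, 27]]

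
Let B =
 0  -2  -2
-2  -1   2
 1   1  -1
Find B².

[[2, 0, -2], [4, 7, 0], [-3, -4, 1]]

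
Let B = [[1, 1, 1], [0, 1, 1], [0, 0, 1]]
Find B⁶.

B = I + N where N = [[0, 1, 1], [0, 0, 1], [0, 0, 0]] is strictly upper-triangular, so N³ = 0.
(I + N)⁶ = I + 6·N + 15·N² = [[1, 6, 21], [0, 1, 6], [0, 0, 1]].

[[1, 6, 21], [0, 1, 6], [0, 0, 1]]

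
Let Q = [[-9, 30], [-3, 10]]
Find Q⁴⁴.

Q² = Q (a projection; rank 1, trace 1), so Q⁴⁴ = Q.

[[-9, 30], [-3, 10]]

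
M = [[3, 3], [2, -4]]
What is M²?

[[15, -3], [-2, 22]]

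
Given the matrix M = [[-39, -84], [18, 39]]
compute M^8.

tr M = 0 and det M = -9, so the characteristic polynomial is λ² − (0)λ + (-9) with roots 3 and -3.
Eigenvectors give P = [[2, 7], [-1, -3]] with P⁻¹ = [[-3, -7], [1, 2]], and M = P·diag(3, -3)·P⁻¹.
Then M^8 = P·diag(6561, 6561)·P⁻¹ = [[13122, 45927], [-6561, -19683]] · [[-3, -7], [1, 2]] = [[6561, 0], [0, 6561]].

[[6561, 0], [0, 6561]]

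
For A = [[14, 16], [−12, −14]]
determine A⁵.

[[224, 256], [−192, −224]]

tr A = 0 and det A = −4, so the characteristic polynomial is λ² − (0)λ + (−4) with roots 2 and −2.
Eigenvectors give P = [[4, −1], [−3, 1]] with P⁻¹ = [[1, 1], [3, 4]], and A = P·diag(2, −2)·P⁻¹.
Then A⁵ = P·diag(32, −32)·P⁻¹ = [[128, 32], [−96, −32]] · [[1, 1], [3, 4]] = [[224, 256], [−192, −224]].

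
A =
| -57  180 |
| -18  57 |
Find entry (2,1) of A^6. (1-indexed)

0

tr A = 0 and det A = -9, so the characteristic polynomial is λ² − (0)λ + (-9) with roots -3 and 3.
Eigenvectors give P = [[10, 3], [3, 1]] with P⁻¹ = [[1, -3], [-3, 10]], and A = P·diag(-3, 3)·P⁻¹.
Then A^6 = P·diag(729, 729)·P⁻¹ = [[7290, 2187], [2187, 729]] · [[1, -3], [-3, 10]] = [[729, 0], [0, 729]].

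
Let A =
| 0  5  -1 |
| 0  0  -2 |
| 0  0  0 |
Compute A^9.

A is strictly triangular, hence nilpotent: A^3 = 0, so A^9 = 0.

[[0, 0, 0], [0, 0, 0], [0, 0, 0]]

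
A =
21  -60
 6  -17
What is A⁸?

[[65601, -196800], [19680, -59039]]

tr A = 4 and det A = 3, so the characteristic polynomial is λ² − (4)λ + (3) with roots 3 and 1.
Eigenvectors give P = [[-10, 3], [-3, 1]] with P⁻¹ = [[-1, 3], [-3, 10]], and A = P·diag(3, 1)·P⁻¹.
Then A⁸ = P·diag(6561, 1)·P⁻¹ = [[-65610, 3], [-19683, 1]] · [[-1, 3], [-3, 10]] = [[65601, -196800], [19680, -59039]].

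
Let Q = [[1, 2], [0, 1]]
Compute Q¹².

[[1, 24], [0, 1]]

Q = I + N where N = [[0, 2], [0, 0]] is strictly upper-triangular, so N² = 0.
(I + N)¹² = I + 12·N = [[1, 24], [0, 1]].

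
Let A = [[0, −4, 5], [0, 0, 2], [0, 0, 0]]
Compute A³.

A is strictly triangular, hence nilpotent: A³ = 0, so A³ = 0.

[[0, 0, 0], [0, 0, 0], [0, 0, 0]]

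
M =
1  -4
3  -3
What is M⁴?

M² = [[-11, 8], [-6, -3]]
M³ = [[13, 20], [-15, 33]]
M⁴ = [[73, -112], [84, -39]]

[[73, -112], [84, -39]]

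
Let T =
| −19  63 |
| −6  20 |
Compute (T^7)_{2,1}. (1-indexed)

tr T = 1 and det T = −2, so the characteristic polynomial is λ² − (1)λ + (−2) with roots −1 and 2.
Eigenvectors give P = [[7, −3], [2, −1]] with P⁻¹ = [[1, −3], [2, −7]], and T = P·diag(−1, 2)·P⁻¹.
Then T^7 = P·diag(−1, 128)·P⁻¹ = [[−7, −384], [−2, −128]] · [[1, −3], [2, −7]] = [[−775, 2709], [−258, 902]].

−258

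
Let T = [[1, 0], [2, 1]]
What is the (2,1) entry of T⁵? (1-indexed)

10

T = I + N where N = [[0, 0], [2, 0]] is strictly lower-triangular, so N² = 0.
(I + N)⁵ = I + 5·N = [[1, 0], [10, 1]].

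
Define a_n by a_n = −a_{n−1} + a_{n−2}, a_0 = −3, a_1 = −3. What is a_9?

With companion matrix A = [[−1, 1], [1, 0]], [a_n, a_{n−1}]ᵀ = A·[a_{n−1}, a_{n−2}]ᵀ, so [a_9, a_8]ᵀ = A⁸·[a_1, a_0]ᵀ.
A⁸ = [[34, −21], [−21, 13]], giving [a_9, a_8]ᵀ = [[−39], [24]].

−39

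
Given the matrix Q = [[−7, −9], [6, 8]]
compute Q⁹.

tr Q = 1 and det Q = −2, so the characteristic polynomial is λ² − (1)λ + (−2) with roots −1 and 2.
Eigenvectors give P = [[3, −1], [−2, 1]] with P⁻¹ = [[1, 1], [2, 3]], and Q = P·diag(−1, 2)·P⁻¹.
Then Q⁹ = P·diag(−1, 512)·P⁻¹ = [[−3, −512], [2, 512]] · [[1, 1], [2, 3]] = [[−1027, −1539], [1026, 1538]].

[[−1027, −1539], [1026, 1538]]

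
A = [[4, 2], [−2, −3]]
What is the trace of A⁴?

161

A² = [[12, 2], [−2, 5]]
A³ = [[44, 18], [−18, −19]]
A⁴ = [[140, 34], [−34, 21]]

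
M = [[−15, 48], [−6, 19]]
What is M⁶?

[[−5823, 17472], [−2184, 6553]]

tr M = 4 and det M = 3, so the characteristic polynomial is λ² − (4)λ + (3) with roots 3 and 1.
Eigenvectors give P = [[−8, −3], [−3, −1]] with P⁻¹ = [[1, −3], [−3, 8]], and M = P·diag(3, 1)·P⁻¹.
Then M⁶ = P·diag(729, 1)·P⁻¹ = [[−5832, −3], [−2187, −1]] · [[1, −3], [−3, 8]] = [[−5823, 17472], [−2184, 6553]].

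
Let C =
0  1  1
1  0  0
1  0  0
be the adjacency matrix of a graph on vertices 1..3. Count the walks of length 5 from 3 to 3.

0

The number of length-5 walks from vertex 3 to vertex 3 is entry (3,3) of C^5, where C is the adjacency matrix.
C^2 = [[2, 0, 0], [0, 1, 1], [0, 1, 1]]
C^3 = [[0, 2, 2], [2, 0, 0], [2, 0, 0]]
C^4 = [[4, 0, 0], [0, 2, 2], [0, 2, 2]]
C^5 = [[0, 4, 4], [4, 0, 0], [4, 0, 0]]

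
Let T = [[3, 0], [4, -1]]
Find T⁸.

[[6561, 0], [6560, 1]]

tr T = 2 and det T = -3, so the characteristic polynomial is λ² − (2)λ + (-3) with roots 3 and -1.
Eigenvectors give P = [[1, 0], [1, -1]] with P⁻¹ = [[1, 0], [1, -1]], and T = P·diag(3, -1)·P⁻¹.
Then T⁸ = P·diag(6561, 1)·P⁻¹ = [[6561, 0], [6561, -1]] · [[1, 0], [1, -1]] = [[6561, 0], [6560, 1]].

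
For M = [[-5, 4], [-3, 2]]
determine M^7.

[[-509, 508], [-381, 380]]

tr M = -3 and det M = 2, so the characteristic polynomial is λ² − (-3)λ + (2) with roots -2 and -1.
Eigenvectors give P = [[4, 1], [3, 1]] with P⁻¹ = [[1, -1], [-3, 4]], and M = P·diag(-2, -1)·P⁻¹.
Then M^7 = P·diag(-128, -1)·P⁻¹ = [[-512, -1], [-384, -1]] · [[1, -1], [-3, 4]] = [[-509, 508], [-381, 380]].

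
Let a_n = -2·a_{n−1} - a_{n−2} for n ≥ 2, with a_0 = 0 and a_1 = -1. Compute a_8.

8

With companion matrix A = [[-2, -1], [1, 0]], [a_n, a_{n−1}]ᵀ = A·[a_{n−1}, a_{n−2}]ᵀ, so [a_8, a_7]ᵀ = A⁷·[a_1, a_0]ᵀ.
A⁷ = [[-8, -7], [7, 6]], giving [a_8, a_7]ᵀ = [[8], [-7]].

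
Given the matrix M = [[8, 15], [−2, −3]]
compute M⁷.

[[12482, 30885], [−4118, −10167]]

tr M = 5 and det M = 6, so the characteristic polynomial is λ² − (5)λ + (6) with roots 2 and 3.
Eigenvectors give P = [[−5, −3], [2, 1]] with P⁻¹ = [[1, 3], [−2, −5]], and M = P·diag(2, 3)·P⁻¹.
Then M⁷ = P·diag(128, 2187)·P⁻¹ = [[−640, −6561], [256, 2187]] · [[1, 3], [−2, −5]] = [[12482, 30885], [−4118, −10167]].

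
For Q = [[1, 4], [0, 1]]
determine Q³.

[[1, 12], [0, 1]]

Q = I + N where N = [[0, 4], [0, 0]] is strictly upper-triangular, so N² = 0.
(I + N)³ = I + 3·N = [[1, 12], [0, 1]].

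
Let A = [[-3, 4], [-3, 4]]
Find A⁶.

[[-3, 4], [-3, 4]]

A² = A (a projection; rank 1, trace 1), so A⁶ = A.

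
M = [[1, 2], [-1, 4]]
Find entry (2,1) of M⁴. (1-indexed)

tr M = 5 and det M = 6, so the characteristic polynomial is λ² − (5)λ + (6) with roots 3 and 2.
Eigenvectors give P = [[1, -2], [1, -1]] with P⁻¹ = [[-1, 2], [-1, 1]], and M = P·diag(3, 2)·P⁻¹.
Then M⁴ = P·diag(81, 16)·P⁻¹ = [[81, -32], [81, -16]] · [[-1, 2], [-1, 1]] = [[-49, 130], [-65, 146]].

-65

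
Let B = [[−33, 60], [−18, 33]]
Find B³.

[[−297, 540], [−162, 297]]

tr B = 0 and det B = −9, so the characteristic polynomial is λ² − (0)λ + (−9) with roots 3 and −3.
Eigenvectors give P = [[−5, −2], [−3, −1]] with P⁻¹ = [[1, −2], [−3, 5]], and B = P·diag(3, −3)·P⁻¹.
Then B³ = P·diag(27, −27)·P⁻¹ = [[−135, 54], [−81, 27]] · [[1, −2], [−3, 5]] = [[−297, 540], [−162, 297]].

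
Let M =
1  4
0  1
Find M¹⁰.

[[1, 40], [0, 1]]

M = I + N where N = [[0, 4], [0, 0]] is strictly upper-triangular, so N² = 0.
(I + N)¹⁰ = I + 10·N = [[1, 40], [0, 1]].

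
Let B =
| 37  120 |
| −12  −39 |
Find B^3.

[[253, 840], [−84, −279]]

tr B = −2 and det B = −3, so the characteristic polynomial is λ² − (−2)λ + (−3) with roots −3 and 1.
Eigenvectors give P = [[−3, −10], [1, 3]] with P⁻¹ = [[3, 10], [−1, −3]], and B = P·diag(−3, 1)·P⁻¹.
Then B^3 = P·diag(−27, 1)·P⁻¹ = [[81, −10], [−27, 3]] · [[3, 10], [−1, −3]] = [[253, 840], [−84, −279]].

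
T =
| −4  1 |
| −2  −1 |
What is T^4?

tr T = −5 and det T = 6, so the characteristic polynomial is λ² − (−5)λ + (6) with roots −2 and −3.
Eigenvectors give P = [[−1, 1], [−2, 1]] with P⁻¹ = [[1, −1], [2, −1]], and T = P·diag(−2, −3)·P⁻¹.
Then T^4 = P·diag(16, 81)·P⁻¹ = [[−16, 81], [−32, 81]] · [[1, −1], [2, −1]] = [[146, −65], [130, −49]].

[[146, −65], [130, −49]]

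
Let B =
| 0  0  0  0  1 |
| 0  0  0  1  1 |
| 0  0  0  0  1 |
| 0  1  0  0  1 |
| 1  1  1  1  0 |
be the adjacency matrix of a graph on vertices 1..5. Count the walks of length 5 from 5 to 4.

25

The number of length-5 walks from vertex 5 to vertex 4 is entry (5,4) of B^5, where B is the adjacency matrix.
B^2 = [[1, 1, 1, 1, 0], [1, 2, 1, 1, 1], [1, 1, 1, 1, 0], [1, 1, 1, 2, 1], [0, 1, 0, 1, 4]]
B^3 = [[0, 1, 0, 1, 4], [1, 2, 1, 3, 5], [0, 1, 0, 1, 4], [1, 3, 1, 2, 5], [4, 5, 4, 5, 2]]
B^4 = [[4, 5, 4, 5, 2], [5, 8, 5, 7, 7], [4, 5, 4, 5, 2], [5, 7, 5, 8, 7], [2, 7, 2, 7, 18]]
B^5 = [[2, 7, 2, 7, 18], [7, 14, 7, 15, 25], [2, 7, 2, 7, 18], [7, 15, 7, 14, 25], [18, 25, 18, 25, 18]]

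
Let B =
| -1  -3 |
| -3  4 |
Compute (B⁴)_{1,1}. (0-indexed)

706

B² = [[10, -9], [-9, 25]]
B³ = [[17, -66], [-66, 127]]
B⁴ = [[181, -315], [-315, 706]]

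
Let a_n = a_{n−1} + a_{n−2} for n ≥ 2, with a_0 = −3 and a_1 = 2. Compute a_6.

With companion matrix B = [[1, 1], [1, 0]], [a_n, a_{n−1}]ᵀ = B·[a_{n−1}, a_{n−2}]ᵀ, so [a_6, a_5]ᵀ = B^5·[a_1, a_0]ᵀ.
B^5 = [[8, 5], [5, 3]], giving [a_6, a_5]ᵀ = [[1], [1]].

1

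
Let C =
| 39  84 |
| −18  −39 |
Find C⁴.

tr C = 0 and det C = −9, so the characteristic polynomial is λ² − (0)λ + (−9) with roots 3 and −3.
Eigenvectors give P = [[7, −2], [−3, 1]] with P⁻¹ = [[1, 2], [3, 7]], and C = P·diag(3, −3)·P⁻¹.
Then C⁴ = P·diag(81, 81)·P⁻¹ = [[567, −162], [−243, 81]] · [[1, 2], [3, 7]] = [[81, 0], [0, 81]].

[[81, 0], [0, 81]]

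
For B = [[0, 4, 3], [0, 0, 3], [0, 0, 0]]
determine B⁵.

[[0, 0, 0], [0, 0, 0], [0, 0, 0]]

B is strictly triangular, hence nilpotent: B³ = 0, so B⁵ = 0.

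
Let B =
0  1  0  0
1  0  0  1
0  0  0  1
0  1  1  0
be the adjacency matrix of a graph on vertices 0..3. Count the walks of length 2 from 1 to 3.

The number of length-2 walks from vertex 1 to vertex 3 is entry (1,3) of B^2, where B is the adjacency matrix.
B^2 = [[1, 0, 0, 1], [0, 2, 1, 0], [0, 1, 1, 0], [1, 0, 0, 2]]

0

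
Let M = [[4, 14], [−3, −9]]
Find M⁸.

[[−37574, −88270], [18915, 44391]]

tr M = −5 and det M = 6, so the characteristic polynomial is λ² − (−5)λ + (6) with roots −3 and −2.
Eigenvectors give P = [[−2, −7], [1, 3]] with P⁻¹ = [[3, 7], [−1, −2]], and M = P·diag(−3, −2)·P⁻¹.
Then M⁸ = P·diag(6561, 256)·P⁻¹ = [[−13122, −1792], [6561, 768]] · [[3, 7], [−1, −2]] = [[−37574, −88270], [18915, 44391]].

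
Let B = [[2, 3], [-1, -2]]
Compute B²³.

B² = I (check: tr B = 0 and det B = -1), so B²³ = B since 23 is odd.

[[2, 3], [-1, -2]]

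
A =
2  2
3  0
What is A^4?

[[124, 64], [96, 60]]

A^2 = [[10, 4], [6, 6]]
A^3 = [[32, 20], [30, 12]]
A^4 = [[124, 64], [96, 60]]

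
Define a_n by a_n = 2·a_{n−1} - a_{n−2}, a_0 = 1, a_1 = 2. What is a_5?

With companion matrix B = [[2, -1], [1, 0]], [a_n, a_{n−1}]ᵀ = B·[a_{n−1}, a_{n−2}]ᵀ, so [a_5, a_4]ᵀ = B⁴·[a_1, a_0]ᵀ.
B⁴ = [[5, -4], [4, -3]], giving [a_5, a_4]ᵀ = [[6], [5]].

6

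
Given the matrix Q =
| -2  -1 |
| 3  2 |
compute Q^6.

[[1, 0], [0, 1]]

Q² = I (check: tr Q = 0 and det Q = -1), so Q^6 = I since 6 is even.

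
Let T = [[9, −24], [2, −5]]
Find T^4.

[[321, −960], [80, −239]]

tr T = 4 and det T = 3, so the characteristic polynomial is λ² − (4)λ + (3) with roots 1 and 3.
Eigenvectors give P = [[3, −4], [1, −1]] with P⁻¹ = [[−1, 4], [−1, 3]], and T = P·diag(1, 3)·P⁻¹.
Then T^4 = P·diag(1, 81)·P⁻¹ = [[3, −324], [1, −81]] · [[−1, 4], [−1, 3]] = [[321, −960], [80, −239]].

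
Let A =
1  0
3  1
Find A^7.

A = I + N where N = [[0, 0], [3, 0]] is strictly lower-triangular, so N^2 = 0.
(I + N)^7 = I + 7·N = [[1, 0], [21, 1]].

[[1, 0], [21, 1]]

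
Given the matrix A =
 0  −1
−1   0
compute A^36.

[[1, 0], [0, 1]]

A² = I (check: tr A = 0 and det A = −1), so A^36 = I since 36 is even.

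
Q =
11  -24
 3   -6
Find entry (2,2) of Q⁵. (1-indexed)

-1656

tr Q = 5 and det Q = 6, so the characteristic polynomial is λ² − (5)λ + (6) with roots 3 and 2.
Eigenvectors give P = [[-3, 8], [-1, 3]] with P⁻¹ = [[-3, 8], [-1, 3]], and Q = P·diag(3, 2)·P⁻¹.
Then Q⁵ = P·diag(243, 32)·P⁻¹ = [[-729, 256], [-243, 96]] · [[-3, 8], [-1, 3]] = [[1931, -5064], [633, -1656]].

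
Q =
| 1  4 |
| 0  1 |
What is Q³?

Q = I + N where N = [[0, 4], [0, 0]] is strictly upper-triangular, so N² = 0.
(I + N)³ = I + 3·N = [[1, 12], [0, 1]].

[[1, 12], [0, 1]]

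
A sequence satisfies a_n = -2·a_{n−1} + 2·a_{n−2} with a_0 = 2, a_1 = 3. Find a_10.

With companion matrix A = [[-2, 2], [1, 0]], [a_n, a_{n−1}]ᵀ = A·[a_{n−1}, a_{n−2}]ᵀ, so [a_10, a_9]ᵀ = A^9·[a_1, a_0]ᵀ.
A^9 = [[-6688, 4896], [2448, -1792]], giving [a_10, a_9]ᵀ = [[-10272], [3760]].

-10272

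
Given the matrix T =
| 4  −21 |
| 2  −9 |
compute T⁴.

[[−374, 1365], [−130, 471]]

tr T = −5 and det T = 6, so the characteristic polynomial is λ² − (−5)λ + (6) with roots −3 and −2.
Eigenvectors give P = [[3, 7], [1, 2]] with P⁻¹ = [[−2, 7], [1, −3]], and T = P·diag(−3, −2)·P⁻¹.
Then T⁴ = P·diag(81, 16)·P⁻¹ = [[243, 112], [81, 32]] · [[−2, 7], [1, −3]] = [[−374, 1365], [−130, 471]].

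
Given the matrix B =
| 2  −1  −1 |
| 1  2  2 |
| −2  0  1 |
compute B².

[[5, −4, −5], [0, 3, 5], [−6, 2, 3]]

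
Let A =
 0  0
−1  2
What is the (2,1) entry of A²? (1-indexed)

−2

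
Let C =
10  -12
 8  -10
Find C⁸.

[[256, 0], [0, 256]]

tr C = 0 and det C = -4, so the characteristic polynomial is λ² − (0)λ + (-4) with roots 2 and -2.
Eigenvectors give P = [[3, 1], [2, 1]] with P⁻¹ = [[1, -1], [-2, 3]], and C = P·diag(2, -2)·P⁻¹.
Then C⁸ = P·diag(256, 256)·P⁻¹ = [[768, 256], [512, 256]] · [[1, -1], [-2, 3]] = [[256, 0], [0, 256]].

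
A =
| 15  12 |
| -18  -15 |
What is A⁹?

tr A = 0 and det A = -9, so the characteristic polynomial is λ² − (0)λ + (-9) with roots 3 and -3.
Eigenvectors give P = [[-1, -2], [1, 3]] with P⁻¹ = [[-3, -2], [1, 1]], and A = P·diag(3, -3)·P⁻¹.
Then A⁹ = P·diag(19683, -19683)·P⁻¹ = [[-19683, 39366], [19683, -59049]] · [[-3, -2], [1, 1]] = [[98415, 78732], [-118098, -98415]].

[[98415, 78732], [-118098, -98415]]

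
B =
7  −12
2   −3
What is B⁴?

tr B = 4 and det B = 3, so the characteristic polynomial is λ² − (4)λ + (3) with roots 1 and 3.
Eigenvectors give P = [[2, 3], [1, 1]] with P⁻¹ = [[−1, 3], [1, −2]], and B = P·diag(1, 3)·P⁻¹.
Then B⁴ = P·diag(1, 81)·P⁻¹ = [[2, 243], [1, 81]] · [[−1, 3], [1, −2]] = [[241, −480], [80, −159]].

[[241, −480], [80, −159]]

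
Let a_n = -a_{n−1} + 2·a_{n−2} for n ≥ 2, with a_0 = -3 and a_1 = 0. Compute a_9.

With companion matrix Q = [[-1, 2], [1, 0]], [a_n, a_{n−1}]ᵀ = Q·[a_{n−1}, a_{n−2}]ᵀ, so [a_9, a_8]ᵀ = Q⁸·[a_1, a_0]ᵀ.
Q⁸ = [[171, -170], [-85, 86]], giving [a_9, a_8]ᵀ = [[510], [-258]].

510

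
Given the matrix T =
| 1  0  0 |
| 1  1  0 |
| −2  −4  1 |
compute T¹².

T = I + N where N = [[0, 0, 0], [1, 0, 0], [−2, −4, 0]] is strictly lower-triangular, so N³ = 0.
(I + N)¹² = I + 12·N + 66·N² = [[1, 0, 0], [12, 1, 0], [−288, −48, 1]].

[[1, 0, 0], [12, 1, 0], [−288, −48, 1]]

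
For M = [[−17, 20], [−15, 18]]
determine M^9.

tr M = 1 and det M = −6, so the characteristic polynomial is λ² − (1)λ + (−6) with roots 3 and −2.
Eigenvectors give P = [[1, 4], [1, 3]] with P⁻¹ = [[−3, 4], [1, −1]], and M = P·diag(3, −2)·P⁻¹.
Then M^9 = P·diag(19683, −512)·P⁻¹ = [[19683, −2048], [19683, −1536]] · [[−3, 4], [1, −1]] = [[−61097, 80780], [−60585, 80268]].

[[−61097, 80780], [−60585, 80268]]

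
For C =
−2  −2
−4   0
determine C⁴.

C² = [[12, 4], [8, 8]]
C³ = [[−40, −24], [−48, −16]]
C⁴ = [[176, 80], [160, 96]]

[[176, 80], [160, 96]]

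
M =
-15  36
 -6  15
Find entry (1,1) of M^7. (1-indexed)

-10935

tr M = 0 and det M = -9, so the characteristic polynomial is λ² − (0)λ + (-9) with roots 3 and -3.
Eigenvectors give P = [[2, 3], [1, 1]] with P⁻¹ = [[-1, 3], [1, -2]], and M = P·diag(3, -3)·P⁻¹.
Then M^7 = P·diag(2187, -2187)·P⁻¹ = [[4374, -6561], [2187, -2187]] · [[-1, 3], [1, -2]] = [[-10935, 26244], [-4374, 10935]].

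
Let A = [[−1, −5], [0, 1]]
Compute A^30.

[[1, 0], [0, 1]]

A² = I (check: tr A = 0 and det A = −1), so A^30 = I since 30 is even.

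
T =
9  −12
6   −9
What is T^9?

[[59049, −78732], [39366, −59049]]

tr T = 0 and det T = −9, so the characteristic polynomial is λ² − (0)λ + (−9) with roots −3 and 3.
Eigenvectors give P = [[−1, 2], [−1, 1]] with P⁻¹ = [[1, −2], [1, −1]], and T = P·diag(−3, 3)·P⁻¹.
Then T^9 = P·diag(−19683, 19683)·P⁻¹ = [[19683, 39366], [19683, 19683]] · [[1, −2], [1, −1]] = [[59049, −78732], [39366, −59049]].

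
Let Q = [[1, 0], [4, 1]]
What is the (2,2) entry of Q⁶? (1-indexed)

1

Q = I + N where N = [[0, 0], [4, 0]] is strictly lower-triangular, so N² = 0.
(I + N)⁶ = I + 6·N = [[1, 0], [24, 1]].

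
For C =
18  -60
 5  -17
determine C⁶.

tr C = 1 and det C = -6, so the characteristic polynomial is λ² − (1)λ + (-6) with roots -2 and 3.
Eigenvectors give P = [[3, 4], [1, 1]] with P⁻¹ = [[-1, 4], [1, -3]], and C = P·diag(-2, 3)·P⁻¹.
Then C⁶ = P·diag(64, 729)·P⁻¹ = [[192, 2916], [64, 729]] · [[-1, 4], [1, -3]] = [[2724, -7980], [665, -1931]].

[[2724, -7980], [665, -1931]]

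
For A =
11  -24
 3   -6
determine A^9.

tr A = 5 and det A = 6, so the characteristic polynomial is λ² − (5)λ + (6) with roots 2 and 3.
Eigenvectors give P = [[-8, 3], [-3, 1]] with P⁻¹ = [[1, -3], [3, -8]], and A = P·diag(2, 3)·P⁻¹.
Then A^9 = P·diag(512, 19683)·P⁻¹ = [[-4096, 59049], [-1536, 19683]] · [[1, -3], [3, -8]] = [[173051, -460104], [57513, -152856]].

[[173051, -460104], [57513, -152856]]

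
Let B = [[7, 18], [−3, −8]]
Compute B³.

[[19, 54], [−9, −26]]

tr B = −1 and det B = −2, so the characteristic polynomial is λ² − (−1)λ + (−2) with roots 1 and −2.
Eigenvectors give P = [[−3, −2], [1, 1]] with P⁻¹ = [[−1, −2], [1, 3]], and B = P·diag(1, −2)·P⁻¹.
Then B³ = P·diag(1, −8)·P⁻¹ = [[−3, 16], [1, −8]] · [[−1, −2], [1, 3]] = [[19, 54], [−9, −26]].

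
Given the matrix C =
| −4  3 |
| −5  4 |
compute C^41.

[[−4, 3], [−5, 4]]

C² = I (check: tr C = 0 and det C = −1), so C^41 = C since 41 is odd.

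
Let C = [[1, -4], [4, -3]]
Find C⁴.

[[161, -176], [176, -15]]

C² = [[-15, 8], [-8, -7]]
C³ = [[17, 36], [-36, 53]]
C⁴ = [[161, -176], [176, -15]]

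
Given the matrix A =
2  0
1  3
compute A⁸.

tr A = 5 and det A = 6, so the characteristic polynomial is λ² − (5)λ + (6) with roots 3 and 2.
Eigenvectors give P = [[0, -1], [1, 1]] with P⁻¹ = [[1, 1], [-1, 0]], and A = P·diag(3, 2)·P⁻¹.
Then A⁸ = P·diag(6561, 256)·P⁻¹ = [[0, -256], [6561, 256]] · [[1, 1], [-1, 0]] = [[256, 0], [6305, 6561]].

[[256, 0], [6305, 6561]]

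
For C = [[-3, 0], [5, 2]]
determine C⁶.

tr C = -1 and det C = -6, so the characteristic polynomial is λ² − (-1)λ + (-6) with roots -3 and 2.
Eigenvectors give P = [[-1, 0], [1, 1]] with P⁻¹ = [[-1, 0], [1, 1]], and C = P·diag(-3, 2)·P⁻¹.
Then C⁶ = P·diag(729, 64)·P⁻¹ = [[-729, 0], [729, 64]] · [[-1, 0], [1, 1]] = [[729, 0], [-665, 64]].

[[729, 0], [-665, 64]]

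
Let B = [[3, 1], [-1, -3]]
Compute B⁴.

[[64, 0], [0, 64]]

B² = [[8, 0], [0, 8]]
B³ = [[24, 8], [-8, -24]]
B⁴ = [[64, 0], [0, 64]]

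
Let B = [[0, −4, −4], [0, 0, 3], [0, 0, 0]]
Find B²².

B is strictly triangular, hence nilpotent: B³ = 0, so B²² = 0.

[[0, 0, 0], [0, 0, 0], [0, 0, 0]]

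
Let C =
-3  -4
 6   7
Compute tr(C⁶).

730

tr C = 4 and det C = 3, so the characteristic polynomial is λ² − (4)λ + (3) with roots 3 and 1.
Eigenvectors give P = [[-2, -1], [3, 1]] with P⁻¹ = [[1, 1], [-3, -2]], and C = P·diag(3, 1)·P⁻¹.
Then C⁶ = P·diag(729, 1)·P⁻¹ = [[-1458, -1], [2187, 1]] · [[1, 1], [-3, -2]] = [[-1455, -1456], [2184, 2185]].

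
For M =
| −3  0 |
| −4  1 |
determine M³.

[[−27, 0], [−28, 1]]

tr M = −2 and det M = −3, so the characteristic polynomial is λ² − (−2)λ + (−3) with roots −3 and 1.
Eigenvectors give P = [[−1, 0], [−1, −1]] with P⁻¹ = [[−1, 0], [1, −1]], and M = P·diag(−3, 1)·P⁻¹.
Then M³ = P·diag(−27, 1)·P⁻¹ = [[27, 0], [27, −1]] · [[−1, 0], [1, −1]] = [[−27, 0], [−28, 1]].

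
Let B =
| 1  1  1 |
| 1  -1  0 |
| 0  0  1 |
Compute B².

[[2, 0, 2], [0, 2, 1], [0, 0, 1]]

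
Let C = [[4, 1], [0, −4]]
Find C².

[[16, 0], [0, 16]]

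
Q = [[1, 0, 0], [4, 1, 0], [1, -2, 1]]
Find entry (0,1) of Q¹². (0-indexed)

0

Q = I + N where N = [[0, 0, 0], [4, 0, 0], [1, -2, 0]] is strictly lower-triangular, so N³ = 0.
(I + N)¹² = I + 12·N + 66·N² = [[1, 0, 0], [48, 1, 0], [-516, -24, 1]].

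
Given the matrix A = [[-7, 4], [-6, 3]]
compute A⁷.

tr A = -4 and det A = 3, so the characteristic polynomial is λ² − (-4)λ + (3) with roots -1 and -3.
Eigenvectors give P = [[-2, 1], [-3, 1]] with P⁻¹ = [[1, -1], [3, -2]], and A = P·diag(-1, -3)·P⁻¹.
Then A⁷ = P·diag(-1, -2187)·P⁻¹ = [[2, -2187], [3, -2187]] · [[1, -1], [3, -2]] = [[-6559, 4372], [-6558, 4371]].

[[-6559, 4372], [-6558, 4371]]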